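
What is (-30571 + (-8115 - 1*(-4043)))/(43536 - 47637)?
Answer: 34643/4101 ≈ 8.4474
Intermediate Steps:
(-30571 + (-8115 - 1*(-4043)))/(43536 - 47637) = (-30571 + (-8115 + 4043))/(-4101) = (-30571 - 4072)*(-1/4101) = -34643*(-1/4101) = 34643/4101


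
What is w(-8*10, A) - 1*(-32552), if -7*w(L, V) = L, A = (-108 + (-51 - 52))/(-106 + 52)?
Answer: 227944/7 ≈ 32563.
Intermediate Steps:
A = 211/54 (A = (-108 - 103)/(-54) = -211*(-1/54) = 211/54 ≈ 3.9074)
w(L, V) = -L/7
w(-8*10, A) - 1*(-32552) = -(-8)*10/7 - 1*(-32552) = -⅐*(-80) + 32552 = 80/7 + 32552 = 227944/7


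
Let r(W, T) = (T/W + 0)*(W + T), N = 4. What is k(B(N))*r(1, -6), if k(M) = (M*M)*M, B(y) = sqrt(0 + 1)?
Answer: 30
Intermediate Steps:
B(y) = 1 (B(y) = sqrt(1) = 1)
k(M) = M**3 (k(M) = M**2*M = M**3)
r(W, T) = T*(T + W)/W (r(W, T) = (T/W)*(T + W) = T*(T + W)/W)
k(B(N))*r(1, -6) = 1**3*(-6*(-6 + 1)/1) = 1*(-6*1*(-5)) = 1*30 = 30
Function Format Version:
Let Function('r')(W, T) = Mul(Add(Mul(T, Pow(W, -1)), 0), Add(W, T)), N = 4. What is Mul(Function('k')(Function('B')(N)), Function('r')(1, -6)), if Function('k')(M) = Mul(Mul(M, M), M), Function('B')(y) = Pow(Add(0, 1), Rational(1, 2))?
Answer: 30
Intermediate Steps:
Function('B')(y) = 1 (Function('B')(y) = Pow(1, Rational(1, 2)) = 1)
Function('k')(M) = Pow(M, 3) (Function('k')(M) = Mul(Pow(M, 2), M) = Pow(M, 3))
Function('r')(W, T) = Mul(T, Pow(W, -1), Add(T, W)) (Function('r')(W, T) = Mul(Mul(T, Pow(W, -1)), Add(T, W)) = Mul(T, Pow(W, -1), Add(T, W)))
Mul(Function('k')(Function('B')(N)), Function('r')(1, -6)) = Mul(Pow(1, 3), Mul(-6, Pow(1, -1), Add(-6, 1))) = Mul(1, Mul(-6, 1, -5)) = Mul(1, 30) = 30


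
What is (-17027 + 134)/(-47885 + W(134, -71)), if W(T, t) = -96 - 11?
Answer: 16893/47992 ≈ 0.35200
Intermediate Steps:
W(T, t) = -107
(-17027 + 134)/(-47885 + W(134, -71)) = (-17027 + 134)/(-47885 - 107) = -16893/(-47992) = -16893*(-1/47992) = 16893/47992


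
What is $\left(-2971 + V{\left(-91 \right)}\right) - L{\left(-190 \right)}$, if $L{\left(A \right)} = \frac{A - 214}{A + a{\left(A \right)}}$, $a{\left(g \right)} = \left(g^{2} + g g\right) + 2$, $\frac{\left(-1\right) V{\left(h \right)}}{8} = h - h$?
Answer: $- \frac{53486812}{18003} \approx -2971.0$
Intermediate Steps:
$V{\left(h \right)} = 0$ ($V{\left(h \right)} = - 8 \left(h - h\right) = \left(-8\right) 0 = 0$)
$a{\left(g \right)} = 2 + 2 g^{2}$ ($a{\left(g \right)} = \left(g^{2} + g^{2}\right) + 2 = 2 g^{2} + 2 = 2 + 2 g^{2}$)
$L{\left(A \right)} = \frac{-214 + A}{2 + A + 2 A^{2}}$ ($L{\left(A \right)} = \frac{A - 214}{A + \left(2 + 2 A^{2}\right)} = \frac{-214 + A}{2 + A + 2 A^{2}}$)
$\left(-2971 + V{\left(-91 \right)}\right) - L{\left(-190 \right)} = \left(-2971 + 0\right) - \frac{-214 - 190}{2 - 190 + 2 \left(-190\right)^{2}} = -2971 - \frac{1}{2 - 190 + 2 \cdot 36100} \left(-404\right) = -2971 - \frac{1}{2 - 190 + 72200} \left(-404\right) = -2971 - \frac{1}{72012} \left(-404\right) = -2971 - - \frac{101}{18003} = -2971 + \frac{101}{18003} = - \frac{53486812}{18003}$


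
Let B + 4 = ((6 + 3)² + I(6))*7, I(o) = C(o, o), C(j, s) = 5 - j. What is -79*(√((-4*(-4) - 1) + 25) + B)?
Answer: -43924 - 158*√10 ≈ -44424.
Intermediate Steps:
I(o) = 5 - o
B = 556 (B = -4 + ((6 + 3)² + (5 - 1*6))*7 = -4 + (9² + (5 - 6))*7 = -4 + (81 - 1)*7 = -4 + 80*7 = -4 + 560 = 556)
-79*(√((-4*(-4) - 1) + 25) + B) = -79*(√((-4*(-4) - 1) + 25) + 556) = -79*(√((16 - 1) + 25) + 556) = -79*(√(15 + 25) + 556) = -79*(√40 + 556) = -79*(2*√10 + 556) = -79*(556 + 2*√10) = -43924 - 158*√10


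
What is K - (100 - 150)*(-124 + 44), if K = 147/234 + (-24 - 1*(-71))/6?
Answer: -51890/13 ≈ -3991.5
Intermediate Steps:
K = 110/13 (K = 147*(1/234) + (-24 + 71)*(⅙) = 49/78 + 47*(⅙) = 49/78 + 47/6 = 110/13 ≈ 8.4615)
K - (100 - 150)*(-124 + 44) = 110/13 - (100 - 150)*(-124 + 44) = 110/13 - (-50)*(-80) = 110/13 - 1*4000 = 110/13 - 4000 = -51890/13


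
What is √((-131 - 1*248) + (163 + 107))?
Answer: I*√109 ≈ 10.44*I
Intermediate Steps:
√((-131 - 1*248) + (163 + 107)) = √((-131 - 248) + 270) = √(-379 + 270) = √(-109) = I*√109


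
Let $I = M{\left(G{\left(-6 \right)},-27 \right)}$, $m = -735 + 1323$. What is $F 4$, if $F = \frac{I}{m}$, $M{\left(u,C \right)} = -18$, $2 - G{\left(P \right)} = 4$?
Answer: $- \frac{6}{49} \approx -0.12245$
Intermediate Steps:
$G{\left(P \right)} = -2$ ($G{\left(P \right)} = 2 - 4 = -2$)
$m = 588$
$I = -18$
$F = - \frac{3}{98}$ ($F = - \frac{18}{588} = \left(-18\right) \frac{1}{588} = - \frac{3}{98} \approx -0.030612$)
$F 4 = \left(- \frac{3}{98}\right) 4 = - \frac{6}{49}$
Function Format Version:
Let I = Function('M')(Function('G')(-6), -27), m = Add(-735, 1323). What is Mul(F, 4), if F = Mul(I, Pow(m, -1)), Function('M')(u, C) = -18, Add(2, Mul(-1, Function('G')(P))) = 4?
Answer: Rational(-6, 49) ≈ -0.12245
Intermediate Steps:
Function('G')(P) = -2 (Function('G')(P) = Add(2, Mul(-1, 4)) = Add(2, -4) = -2)
m = 588
I = -18
F = Rational(-3, 98) (F = Mul(-18, Pow(588, -1)) = Mul(-18, Rational(1, 588)) = Rational(-3, 98) ≈ -0.030612)
Mul(F, 4) = Mul(Rational(-3, 98), 4) = Rational(-6, 49)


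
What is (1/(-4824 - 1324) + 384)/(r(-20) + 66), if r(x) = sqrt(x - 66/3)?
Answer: 25969141/4506484 - 2360831*I*sqrt(42)/27038904 ≈ 5.7626 - 0.56585*I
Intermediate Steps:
r(x) = sqrt(-22 + x) (r(x) = sqrt(x - 66*1/3) = sqrt(x - 22) = sqrt(-22 + x))
(1/(-4824 - 1324) + 384)/(r(-20) + 66) = (1/(-4824 - 1324) + 384)/(sqrt(-22 - 20) + 66) = (1/(-6148) + 384)/(sqrt(-42) + 66) = (-1/6148 + 384)/(I*sqrt(42) + 66) = 2360831/(6148*(66 + I*sqrt(42)))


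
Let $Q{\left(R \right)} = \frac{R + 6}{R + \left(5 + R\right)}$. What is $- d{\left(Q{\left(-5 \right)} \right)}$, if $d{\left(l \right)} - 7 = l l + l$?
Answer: $- \frac{171}{25} \approx -6.84$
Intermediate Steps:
$Q{\left(R \right)} = \frac{6 + R}{5 + 2 R}$
$d{\left(l \right)} = 7 + l + l^{2}$ ($d{\left(l \right)} = 7 + \left(l l + l\right) = 7 + \left(l^{2} + l\right) = 7 + \left(l + l^{2}\right) = 7 + l + l^{2}$)
$- d{\left(Q{\left(-5 \right)} \right)} = - (7 + \frac{6 - 5}{5 + 2 \left(-5\right)} + \left(\frac{6 - 5}{5 + 2 \left(-5\right)}\right)^{2}) = - (7 + \frac{1}{5 - 10} \cdot 1 + \left(\frac{1}{5 - 10} \cdot 1\right)^{2}) = - (7 + \frac{1}{-5} \cdot 1 + \left(\frac{1}{-5} \cdot 1\right)^{2}) = - (7 - \frac{1}{5} + \left(\left(- \frac{1}{5}\right) 1\right)^{2}) = - (7 - \frac{1}{5} + \left(- \frac{1}{5}\right)^{2}) = - (7 - \frac{1}{5} + \frac{1}{25}) = \left(-1\right) \frac{171}{25} = - \frac{171}{25}$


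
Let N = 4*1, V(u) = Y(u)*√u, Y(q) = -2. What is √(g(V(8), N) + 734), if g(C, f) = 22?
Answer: 6*√21 ≈ 27.495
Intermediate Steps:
V(u) = -2*√u
N = 4
√(g(V(8), N) + 734) = √(22 + 734) = √756 = 6*√21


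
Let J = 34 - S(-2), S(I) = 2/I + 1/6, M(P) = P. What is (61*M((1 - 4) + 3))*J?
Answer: 0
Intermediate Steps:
S(I) = 1/6 + 2/I (S(I) = 2/I + 1*(1/6) = 2/I + 1/6 = 1/6 + 2/I)
J = 209/6 (J = 34 - (12 - 2)/(6*(-2)) = 34 - (-1)*10/(6*2) = 34 - 1*(-5/6) = 34 + 5/6 = 209/6 ≈ 34.833)
(61*M((1 - 4) + 3))*J = (61*((1 - 4) + 3))*(209/6) = (61*(-3 + 3))*(209/6) = (61*0)*(209/6) = 0*(209/6) = 0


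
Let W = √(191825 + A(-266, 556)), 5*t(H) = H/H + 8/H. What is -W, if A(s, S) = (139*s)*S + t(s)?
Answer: -3*I*√1000692222110/665 ≈ -4512.8*I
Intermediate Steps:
t(H) = ⅕ + 8/(5*H) (t(H) = (H/H + 8/H)/5 = (1 + 8/H)/5 = ⅕ + 8/(5*H))
A(s, S) = 139*S*s + (8 + s)/(5*s) (A(s, S) = (139*s)*S + (8 + s)/(5*s) = 139*S*s + (8 + s)/(5*s))
W = 3*I*√1000692222110/665 (W = √(191825 + (⅕)*(8 - 266 + 695*556*(-266)²)/(-266)) = √(191825 + (⅕)*(-1/266)*(8 - 266 + 695*556*70756)) = √(191825 + (⅕)*(-1/266)*(8 - 266 + 27341533520)) = √(191825 + (⅕)*(-1/266)*27341533262) = √(191825 - 13670766631/665) = √(-13543203006/665) = 3*I*√1000692222110/665 ≈ 4512.8*I)
-W = -3*I*√1000692222110/665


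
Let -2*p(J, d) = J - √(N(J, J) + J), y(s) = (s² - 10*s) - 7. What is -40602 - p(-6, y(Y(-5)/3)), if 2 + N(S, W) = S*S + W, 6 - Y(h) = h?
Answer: -40605 - √22/2 ≈ -40607.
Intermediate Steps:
Y(h) = 6 - h
N(S, W) = -2 + W + S² (N(S, W) = -2 + (S*S + W) = -2 + (S² + W) = -2 + (W + S²) = -2 + W + S²)
y(s) = -7 + s² - 10*s
p(J, d) = √(-2 + J² + 2*J)/2 - J/2 (p(J, d) = -(J - √((-2 + J + J²) + J))/2 = -(J - √(-2 + J² + 2*J))/2 = √(-2 + J² + 2*J)/2 - J/2)
-40602 - p(-6, y(Y(-5)/3)) = -40602 - (√(-2 + (-6)² + 2*(-6))/2 - ½*(-6)) = -40602 - (√(-2 + 36 - 12)/2 + 3) = -40602 - (√22/2 + 3) = -40602 - (3 + √22/2) = -40602 + (-3 - √22/2) = -40605 - √22/2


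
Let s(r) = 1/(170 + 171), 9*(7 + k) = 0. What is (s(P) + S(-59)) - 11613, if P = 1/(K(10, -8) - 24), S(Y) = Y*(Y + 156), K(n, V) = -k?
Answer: -5911575/341 ≈ -17336.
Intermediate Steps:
k = -7 (k = -7 + (1/9)*0 = -7 + 0 = -7)
K(n, V) = 7 (K(n, V) = -1*(-7) = 7)
S(Y) = Y*(156 + Y)
P = -1/17 (P = 1/(7 - 24) = 1/(-17) = -1/17 ≈ -0.058824)
s(r) = 1/341
(s(P) + S(-59)) - 11613 = (1/341 - 59*(156 - 59)) - 11613 = (1/341 - 59*97) - 11613 = (1/341 - 5723) - 11613 = -1951542/341 - 11613 = -5911575/341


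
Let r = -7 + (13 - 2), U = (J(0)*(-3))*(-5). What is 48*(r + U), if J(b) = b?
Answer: 192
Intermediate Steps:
U = 0 (U = (0*(-3))*(-5) = 0*(-5) = 0)
r = 4 (r = -7 + 11 = 4)
48*(r + U) = 48*(4 + 0) = 48*4 = 192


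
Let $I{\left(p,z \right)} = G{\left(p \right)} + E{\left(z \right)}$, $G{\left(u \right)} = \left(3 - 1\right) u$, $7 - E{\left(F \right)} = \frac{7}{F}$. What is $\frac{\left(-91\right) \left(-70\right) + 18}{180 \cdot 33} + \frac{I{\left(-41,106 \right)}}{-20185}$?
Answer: $\frac{62341333}{57769470} \approx 1.0791$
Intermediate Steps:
$E{\left(F \right)} = 7 - \frac{7}{F}$
$G{\left(u \right)} = 2 u$
$I{\left(p,z \right)} = 7 - \frac{7}{z} + 2 p$ ($I{\left(p,z \right)} = 2 p + \left(7 - \frac{7}{z}\right) = 7 - \frac{7}{z} + 2 p$)
$\frac{\left(-91\right) \left(-70\right) + 18}{180 \cdot 33} + \frac{I{\left(-41,106 \right)}}{-20185} = \frac{\left(-91\right) \left(-70\right) + 18}{180 \cdot 33} + \frac{7 - \frac{7}{106} + 2 \left(-41\right)}{-20185} = \frac{6370 + 18}{5940} + \left(7 - \frac{7}{106} - 82\right) \left(- \frac{1}{20185}\right) = 6388 \cdot \frac{1}{5940} + \left(7 - \frac{7}{106} - 82\right) \left(- \frac{1}{20185}\right) = \frac{1597}{1485} - - \frac{7957}{2139610} = \frac{1597}{1485} + \frac{7957}{2139610} = \frac{62341333}{57769470}$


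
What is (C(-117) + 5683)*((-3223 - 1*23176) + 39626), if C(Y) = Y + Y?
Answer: 72073923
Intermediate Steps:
C(Y) = 2*Y
(C(-117) + 5683)*((-3223 - 1*23176) + 39626) = (2*(-117) + 5683)*((-3223 - 1*23176) + 39626) = (-234 + 5683)*((-3223 - 23176) + 39626) = 5449*(-26399 + 39626) = 5449*13227 = 72073923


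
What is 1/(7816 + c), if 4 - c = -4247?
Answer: 1/12067 ≈ 8.2871e-5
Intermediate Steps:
c = 4251 (c = 4 - 1*(-4247) = 4 + 4247 = 4251)
1/(7816 + c) = 1/(7816 + 4251) = 1/12067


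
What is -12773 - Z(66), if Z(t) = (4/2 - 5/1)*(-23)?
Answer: -12842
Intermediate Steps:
Z(t) = 69 (Z(t) = (4*(½) - 5*1)*(-23) = (2 - 5)*(-23) = -3*(-23) = 69)
-12773 - Z(66) = -12773 - 1*69 = -12773 - 69 = -12842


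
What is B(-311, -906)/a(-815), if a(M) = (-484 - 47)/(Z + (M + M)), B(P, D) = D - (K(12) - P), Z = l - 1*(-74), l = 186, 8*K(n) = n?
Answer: -1669345/531 ≈ -3143.8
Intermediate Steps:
K(n) = n/8
Z = 260 (Z = 186 - 1*(-74) = 186 + 74 = 260)
B(P, D) = -3/2 + D + P (B(P, D) = D - ((⅛)*12 - P) = D - (3/2 - P) = D + (-3/2 + P) = -3/2 + D + P)
a(M) = -531/(260 + 2*M) (a(M) = (-484 - 47)/(260 + (M + M)) = -531/(260 + 2*M))
B(-311, -906)/a(-815) = (-3/2 - 906 - 311)/((-531/(260 + 2*(-815)))) = -2437/(2*((-531/(260 - 1630)))) = -2437/(2*((-531/(-1370)))) = -2437/(2*((-531*(-1/1370)))) = -2437/(2*531/1370) = -2437/2*1370/531 = -1669345/531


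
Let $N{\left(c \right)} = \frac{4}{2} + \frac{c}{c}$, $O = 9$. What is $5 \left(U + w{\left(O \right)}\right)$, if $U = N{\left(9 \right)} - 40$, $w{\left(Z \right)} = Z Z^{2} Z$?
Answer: $32620$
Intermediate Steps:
$N{\left(c \right)} = 3$ ($N{\left(c \right)} = 4 \cdot \frac{1}{2} + 1 = 2 + 1 = 3$)
$w{\left(Z \right)} = Z^{4}$ ($w{\left(Z \right)} = Z^{3} Z = Z^{4}$)
$U = -37$ ($U = 3 - 40 = -37$)
$5 \left(U + w{\left(O \right)}\right) = 5 \left(-37 + 9^{4}\right) = 5 \left(-37 + 6561\right) = 5 \cdot 6524 = 32620$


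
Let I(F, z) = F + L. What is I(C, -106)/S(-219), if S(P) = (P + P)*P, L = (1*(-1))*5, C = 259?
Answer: 127/47961 ≈ 0.0026480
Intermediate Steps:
L = -5 (L = -1*5 = -5)
I(F, z) = -5 + F (I(F, z) = F - 5 = -5 + F)
S(P) = 2*P**2 (S(P) = (2*P)*P = 2*P**2)
I(C, -106)/S(-219) = (-5 + 259)/((2*(-219)**2)) = 254/((2*47961)) = 254/95922 = 254*(1/95922) = 127/47961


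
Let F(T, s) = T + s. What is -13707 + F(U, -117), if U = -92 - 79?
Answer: -13995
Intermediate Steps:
U = -171
-13707 + F(U, -117) = -13707 + (-171 - 117) = -13707 - 288 = -13995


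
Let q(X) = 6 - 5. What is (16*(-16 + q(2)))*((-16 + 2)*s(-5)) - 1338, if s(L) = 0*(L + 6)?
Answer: -1338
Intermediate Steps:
q(X) = 1
s(L) = 0 (s(L) = 0*(6 + L) = 0)
(16*(-16 + q(2)))*((-16 + 2)*s(-5)) - 1338 = (16*(-16 + 1))*((-16 + 2)*0) - 1338 = (16*(-15))*(-14*0) - 1338 = -240*0 - 1338 = 0 - 1338 = -1338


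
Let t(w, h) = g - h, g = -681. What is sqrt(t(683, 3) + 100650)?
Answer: sqrt(99966) ≈ 316.17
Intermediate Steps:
t(w, h) = -681 - h
sqrt(t(683, 3) + 100650) = sqrt((-681 - 1*3) + 100650) = sqrt((-681 - 3) + 100650) = sqrt(-684 + 100650) = sqrt(99966)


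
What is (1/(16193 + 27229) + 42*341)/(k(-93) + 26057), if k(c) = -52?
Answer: 124377977/225837822 ≈ 0.55074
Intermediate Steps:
(1/(16193 + 27229) + 42*341)/(k(-93) + 26057) = (1/(16193 + 27229) + 42*341)/(-52 + 26057) = (1/43422 + 14322)/26005 = (1/43422 + 14322)*(1/26005) = (621889885/43422)*(1/26005) = 124377977/225837822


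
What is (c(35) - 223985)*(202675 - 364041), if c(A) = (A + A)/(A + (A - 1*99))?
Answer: 1048174637410/29 ≈ 3.6144e+10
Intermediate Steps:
c(A) = 2*A/(-99 + 2*A) (c(A) = (2*A)/(A + (A - 99)) = (2*A)/(A + (-99 + A)) = (2*A)/(-99 + 2*A) = 2*A/(-99 + 2*A))
(c(35) - 223985)*(202675 - 364041) = (2*35/(-99 + 2*35) - 223985)*(202675 - 364041) = (2*35/(-99 + 70) - 223985)*(-161366) = (2*35/(-29) - 223985)*(-161366) = (2*35*(-1/29) - 223985)*(-161366) = (-70/29 - 223985)*(-161366) = -6495635/29*(-161366) = 1048174637410/29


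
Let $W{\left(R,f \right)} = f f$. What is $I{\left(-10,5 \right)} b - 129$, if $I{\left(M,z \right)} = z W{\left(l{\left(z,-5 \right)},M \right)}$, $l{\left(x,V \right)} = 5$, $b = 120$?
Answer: $59871$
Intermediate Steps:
$W{\left(R,f \right)} = f^{2}$
$I{\left(M,z \right)} = z M^{2}$
$I{\left(-10,5 \right)} b - 129 = 5 \left(-10\right)^{2} \cdot 120 - 129 = 5 \cdot 100 \cdot 120 - 129 = 500 \cdot 120 - 129 = 60000 - 129 = 59871$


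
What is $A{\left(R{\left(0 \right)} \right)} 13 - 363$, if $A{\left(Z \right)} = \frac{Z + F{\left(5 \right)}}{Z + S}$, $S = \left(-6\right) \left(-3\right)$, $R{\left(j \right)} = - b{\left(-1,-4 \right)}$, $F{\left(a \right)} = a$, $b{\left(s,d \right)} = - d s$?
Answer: $- \frac{7869}{22} \approx -357.68$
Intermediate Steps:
$b{\left(s,d \right)} = - d s$
$R{\left(j \right)} = 4$ ($R{\left(j \right)} = - \left(-1\right) \left(-4\right) \left(-1\right) = \left(-1\right) \left(-4\right) = 4$)
$S = 18$
$A{\left(Z \right)} = \frac{5 + Z}{18 + Z}$ ($A{\left(Z \right)} = \frac{Z + 5}{Z + 18} = \frac{5 + Z}{18 + Z}$)
$A{\left(R{\left(0 \right)} \right)} 13 - 363 = \frac{5 + 4}{18 + 4} \cdot 13 - 363 = \frac{1}{22} \cdot 9 \cdot 13 - 363 = \frac{9}{22} \cdot 13 - 363 = \frac{117}{22} - 363 = - \frac{7869}{22}$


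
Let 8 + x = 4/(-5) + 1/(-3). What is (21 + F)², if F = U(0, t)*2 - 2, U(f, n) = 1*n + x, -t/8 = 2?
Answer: 219961/225 ≈ 977.60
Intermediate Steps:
t = -16 (t = -8*2 = -16)
x = -137/15 (x = -8 + (4/(-5) + 1/(-3)) = -8 + (4*(-⅕) + 1*(-⅓)) = -8 + (-⅘ - ⅓) = -8 - 17/15 = -137/15 ≈ -9.1333)
U(f, n) = -137/15 + n (U(f, n) = 1*n - 137/15 = n - 137/15 = -137/15 + n)
F = -784/15 (F = (-137/15 - 16)*2 - 2 = -377/15*2 - 2 = -754/15 - 2 = -784/15 ≈ -52.267)
(21 + F)² = (21 - 784/15)² = (-469/15)² = 219961/225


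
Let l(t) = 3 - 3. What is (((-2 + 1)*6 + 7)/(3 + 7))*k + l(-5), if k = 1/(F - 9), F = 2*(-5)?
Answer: -1/190 ≈ -0.0052632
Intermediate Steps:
l(t) = 0
F = -10
k = -1/19 (k = 1/(-10 - 9) = 1/(-19) = -1/19 ≈ -0.052632)
(((-2 + 1)*6 + 7)/(3 + 7))*k + l(-5) = (((-2 + 1)*6 + 7)/(3 + 7))*(-1/19) + 0 = ((-1*6 + 7)/10)*(-1/19) + 0 = ((-6 + 7)*(⅒))*(-1/19) + 0 = (1*(⅒))*(-1/19) + 0 = (⅒)*(-1/19) + 0 = -1/190 + 0 = -1/190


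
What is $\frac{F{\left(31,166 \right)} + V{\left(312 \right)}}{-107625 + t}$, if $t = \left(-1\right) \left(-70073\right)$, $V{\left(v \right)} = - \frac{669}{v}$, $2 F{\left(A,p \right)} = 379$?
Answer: $- \frac{19485}{3905408} \approx -0.0049892$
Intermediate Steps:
$F{\left(A,p \right)} = \frac{379}{2}$ ($F{\left(A,p \right)} = \frac{1}{2} \cdot 379 = \frac{379}{2}$)
$t = 70073$
$\frac{F{\left(31,166 \right)} + V{\left(312 \right)}}{-107625 + t} = \frac{\frac{379}{2} - \frac{669}{312}}{-107625 + 70073} = \frac{\frac{379}{2} - \frac{223}{104}}{-37552} = \left(\frac{379}{2} - \frac{223}{104}\right) \left(- \frac{1}{37552}\right) = \frac{19485}{104} \left(- \frac{1}{37552}\right) = - \frac{19485}{3905408}$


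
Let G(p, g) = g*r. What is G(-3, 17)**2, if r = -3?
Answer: 2601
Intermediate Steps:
G(p, g) = -3*g (G(p, g) = g*(-3) = -3*g)
G(-3, 17)**2 = (-3*17)**2 = (-51)**2 = 2601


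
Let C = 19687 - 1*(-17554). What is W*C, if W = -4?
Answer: -148964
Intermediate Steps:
C = 37241 (C = 19687 + 17554 = 37241)
W*C = -4*37241 = -148964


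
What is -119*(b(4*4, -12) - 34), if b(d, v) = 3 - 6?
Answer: 4403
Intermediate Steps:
b(d, v) = -3
-119*(b(4*4, -12) - 34) = -119*(-3 - 34) = -119*(-37) = 4403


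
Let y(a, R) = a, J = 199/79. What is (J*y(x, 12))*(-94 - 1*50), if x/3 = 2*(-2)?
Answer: 343872/79 ≈ 4352.8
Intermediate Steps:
x = -12 (x = 3*(2*(-2)) = 3*(-4) = -12)
J = 199/79 (J = 199*(1/79) = 199/79 ≈ 2.5190)
(J*y(x, 12))*(-94 - 1*50) = ((199/79)*(-12))*(-94 - 1*50) = -2388*(-94 - 50)/79 = -2388/79*(-144) = 343872/79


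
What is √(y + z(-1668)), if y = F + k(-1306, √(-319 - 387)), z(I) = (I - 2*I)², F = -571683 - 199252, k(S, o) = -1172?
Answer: √2010117 ≈ 1417.8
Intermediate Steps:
F = -770935
z(I) = I² (z(I) = (-I)² = I²)
y = -772107 (y = -770935 - 1172 = -772107)
√(y + z(-1668)) = √(-772107 + (-1668)²) = √(-772107 + 2782224) = √2010117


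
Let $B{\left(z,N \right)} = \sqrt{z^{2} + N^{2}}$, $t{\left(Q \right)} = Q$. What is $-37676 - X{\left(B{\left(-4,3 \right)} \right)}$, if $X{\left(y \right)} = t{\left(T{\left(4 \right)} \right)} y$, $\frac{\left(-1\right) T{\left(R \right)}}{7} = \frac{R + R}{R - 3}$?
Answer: $-37396$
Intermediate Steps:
$T{\left(R \right)} = - \frac{14 R}{-3 + R}$ ($T{\left(R \right)} = - 7 \frac{R + R}{R - 3} = - 7 \frac{2 R}{-3 + R} = - \frac{14 R}{-3 + R}$)
$B{\left(z,N \right)} = \sqrt{N^{2} + z^{2}}$
$X{\left(y \right)} = - 56 y$ ($X{\left(y \right)} = \left(-14\right) 4 \frac{1}{-3 + 4} y = \left(-14\right) 4 \cdot 1^{-1} y = \left(-14\right) 4 \cdot 1 y = - 56 y$)
$-37676 - X{\left(B{\left(-4,3 \right)} \right)} = -37676 - - 56 \sqrt{3^{2} + \left(-4\right)^{2}} = -37676 - - 56 \sqrt{9 + 16} = -37676 - - 56 \sqrt{25} = -37676 - \left(-56\right) 5 = -37676 - -280 = -37676 + 280 = -37396$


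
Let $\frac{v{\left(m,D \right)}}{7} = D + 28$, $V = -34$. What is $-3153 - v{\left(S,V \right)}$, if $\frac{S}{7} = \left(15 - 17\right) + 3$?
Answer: $-3111$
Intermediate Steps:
$S = 7$ ($S = 7 \left(\left(15 - 17\right) + 3\right) = 7 \left(-2 + 3\right) = 7 \cdot 1 = 7$)
$v{\left(m,D \right)} = 196 + 7 D$ ($v{\left(m,D \right)} = 7 \left(D + 28\right) = 7 \left(28 + D\right) = 196 + 7 D$)
$-3153 - v{\left(S,V \right)} = -3153 - \left(196 + 7 \left(-34\right)\right) = -3153 - \left(196 - 238\right) = -3153 - -42 = -3153 + 42 = -3111$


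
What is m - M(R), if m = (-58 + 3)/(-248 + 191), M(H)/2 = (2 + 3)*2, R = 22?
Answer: -1085/57 ≈ -19.035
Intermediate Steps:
M(H) = 20 (M(H) = 2*((2 + 3)*2) = 2*(5*2) = 2*10 = 20)
m = 55/57 (m = -55/(-57) = -55*(-1/57) = 55/57 ≈ 0.96491)
m - M(R) = 55/57 - 1*20 = 55/57 - 20 = -1085/57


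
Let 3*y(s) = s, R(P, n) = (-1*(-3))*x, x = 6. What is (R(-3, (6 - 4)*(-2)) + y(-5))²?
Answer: 2401/9 ≈ 266.78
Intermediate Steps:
R(P, n) = 18 (R(P, n) = -1*(-3)*6 = 3*6 = 18)
y(s) = s/3
(R(-3, (6 - 4)*(-2)) + y(-5))² = (18 + (⅓)*(-5))² = (18 - 5/3)² = (49/3)² = 2401/9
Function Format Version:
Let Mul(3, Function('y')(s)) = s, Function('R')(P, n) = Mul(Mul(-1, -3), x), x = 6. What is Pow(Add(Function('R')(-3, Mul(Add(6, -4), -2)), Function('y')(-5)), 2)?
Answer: Rational(2401, 9) ≈ 266.78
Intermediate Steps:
Function('R')(P, n) = 18 (Function('R')(P, n) = Mul(Mul(-1, -3), 6) = Mul(3, 6) = 18)
Function('y')(s) = Mul(Rational(1, 3), s)
Pow(Add(Function('R')(-3, Mul(Add(6, -4), -2)), Function('y')(-5)), 2) = Pow(Add(18, Mul(Rational(1, 3), -5)), 2) = Pow(Add(18, Rational(-5, 3)), 2) = Pow(Rational(49, 3), 2) = Rational(2401, 9)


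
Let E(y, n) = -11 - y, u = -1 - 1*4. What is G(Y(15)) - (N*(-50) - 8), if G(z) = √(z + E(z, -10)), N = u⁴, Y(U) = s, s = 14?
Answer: 31258 + I*√11 ≈ 31258.0 + 3.3166*I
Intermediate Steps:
u = -5 (u = -1 - 4 = -5)
Y(U) = 14
N = 625 (N = (-5)⁴ = 625)
G(z) = I*√11 (G(z) = √(z + (-11 - z)) = √(-11) = I*√11)
G(Y(15)) - (N*(-50) - 8) = I*√11 - (625*(-50) - 8) = I*√11 - (-31250 - 8) = I*√11 - 1*(-31258) = I*√11 + 31258 = 31258 + I*√11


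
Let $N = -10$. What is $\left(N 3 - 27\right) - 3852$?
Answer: $-3909$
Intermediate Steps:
$\left(N 3 - 27\right) - 3852 = \left(\left(-10\right) 3 - 27\right) - 3852 = \left(-30 - 27\right) - 3852 = -57 - 3852 = -3909$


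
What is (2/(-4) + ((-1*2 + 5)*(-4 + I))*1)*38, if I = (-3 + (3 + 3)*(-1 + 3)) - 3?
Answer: 209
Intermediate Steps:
I = 6 (I = (-3 + 6*2) - 3 = (-3 + 12) - 3 = 9 - 3 = 6)
(2/(-4) + ((-1*2 + 5)*(-4 + I))*1)*38 = (2/(-4) + ((-1*2 + 5)*(-4 + 6))*1)*38 = (2*(-¼) + ((-2 + 5)*2)*1)*38 = (-½ + (3*2)*1)*38 = (-½ + 6*1)*38 = (-½ + 6)*38 = (11/2)*38 = 209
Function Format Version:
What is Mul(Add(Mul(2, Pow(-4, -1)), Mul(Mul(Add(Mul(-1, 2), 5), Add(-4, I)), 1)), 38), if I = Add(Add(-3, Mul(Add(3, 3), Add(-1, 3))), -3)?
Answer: 209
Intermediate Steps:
I = 6 (I = Add(Add(-3, Mul(6, 2)), -3) = Add(Add(-3, 12), -3) = Add(9, -3) = 6)
Mul(Add(Mul(2, Pow(-4, -1)), Mul(Mul(Add(Mul(-1, 2), 5), Add(-4, I)), 1)), 38) = Mul(Add(Mul(2, Pow(-4, -1)), Mul(Mul(Add(Mul(-1, 2), 5), Add(-4, 6)), 1)), 38) = Mul(Add(Mul(2, Rational(-1, 4)), Mul(Mul(Add(-2, 5), 2), 1)), 38) = Mul(Add(Rational(-1, 2), Mul(Mul(3, 2), 1)), 38) = Mul(Add(Rational(-1, 2), Mul(6, 1)), 38) = Mul(Add(Rational(-1, 2), 6), 38) = Mul(Rational(11, 2), 38) = 209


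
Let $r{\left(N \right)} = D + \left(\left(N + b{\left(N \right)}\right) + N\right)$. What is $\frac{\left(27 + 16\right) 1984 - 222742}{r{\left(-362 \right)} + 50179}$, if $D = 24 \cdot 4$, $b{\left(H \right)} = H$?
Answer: $- \frac{137430}{49189} \approx -2.7939$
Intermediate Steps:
$D = 96$
$r{\left(N \right)} = 96 + 3 N$ ($r{\left(N \right)} = 96 + \left(\left(N + N\right) + N\right) = 96 + \left(2 N + N\right) = 96 + 3 N$)
$\frac{\left(27 + 16\right) 1984 - 222742}{r{\left(-362 \right)} + 50179} = \frac{\left(27 + 16\right) 1984 - 222742}{\left(96 + 3 \left(-362\right)\right) + 50179} = \frac{43 \cdot 1984 - 222742}{\left(96 - 1086\right) + 50179} = \frac{85312 - 222742}{-990 + 50179} = - \frac{137430}{49189}$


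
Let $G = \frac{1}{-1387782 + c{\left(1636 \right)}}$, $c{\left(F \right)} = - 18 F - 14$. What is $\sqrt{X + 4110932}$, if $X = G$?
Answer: $\frac{3 \sqrt{229364946675813953}}{708622} \approx 2027.5$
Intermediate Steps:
$c{\left(F \right)} = -14 - 18 F$
$G = - \frac{1}{1417244}$ ($G = \frac{1}{-1387782 - 29462} = \frac{1}{-1417244} = - \frac{1}{1417244} \approx -7.056 \cdot 10^{-7}$)
$X = - \frac{1}{1417244} \approx -7.056 \cdot 10^{-7}$
$\sqrt{X + 4110932} = \sqrt{- \frac{1}{1417244} + 4110932} = \sqrt{\frac{5826193711407}{1417244}} = \frac{3 \sqrt{229364946675813953}}{708622}$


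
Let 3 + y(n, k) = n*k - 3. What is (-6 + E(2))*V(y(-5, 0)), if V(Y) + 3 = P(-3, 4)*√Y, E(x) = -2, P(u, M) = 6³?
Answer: 24 - 1728*I*√6 ≈ 24.0 - 4232.7*I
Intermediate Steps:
P(u, M) = 216
y(n, k) = -6 + k*n (y(n, k) = -3 + (n*k - 3) = -3 + (k*n - 3) = -3 + (-3 + k*n) = -6 + k*n)
V(Y) = -3 + 216*√Y
(-6 + E(2))*V(y(-5, 0)) = (-6 - 2)*(-3 + 216*√(-6 + 0*(-5))) = -8*(-3 + 216*√(-6 + 0)) = -8*(-3 + 216*√(-6)) = -8*(-3 + 216*(I*√6)) = -8*(-3 + 216*I*√6) = 24 - 1728*I*√6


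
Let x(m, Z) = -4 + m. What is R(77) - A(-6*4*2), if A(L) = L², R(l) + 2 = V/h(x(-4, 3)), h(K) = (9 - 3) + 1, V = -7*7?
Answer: -2313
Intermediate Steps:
V = -49
h(K) = 7 (h(K) = 6 + 1 = 7)
R(l) = -9 (R(l) = -2 - 49/7 = -2 - 49*⅐ = -2 - 7 = -9)
R(77) - A(-6*4*2) = -9 - (-6*4*2)² = -9 - (-24*2)² = -9 - 1*(-48)² = -9 - 1*2304 = -9 - 2304 = -2313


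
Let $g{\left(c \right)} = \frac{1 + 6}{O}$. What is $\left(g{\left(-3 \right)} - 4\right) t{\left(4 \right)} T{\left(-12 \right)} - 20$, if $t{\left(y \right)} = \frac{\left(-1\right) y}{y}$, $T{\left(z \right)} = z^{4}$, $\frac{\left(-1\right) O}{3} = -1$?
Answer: $34540$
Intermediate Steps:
$O = 3$ ($O = \left(-3\right) \left(-1\right) = 3$)
$g{\left(c \right)} = \frac{7}{3}$ ($g{\left(c \right)} = \frac{1 + 6}{3} = 7 \cdot \frac{1}{3} = \frac{7}{3}$)
$t{\left(y \right)} = -1$
$\left(g{\left(-3 \right)} - 4\right) t{\left(4 \right)} T{\left(-12 \right)} - 20 = \left(\frac{7}{3} - 4\right) \left(-1\right) \left(-12\right)^{4} - 20 = \left(- \frac{5}{3}\right) \left(-1\right) 20736 - 20 = \frac{5}{3} \cdot 20736 - 20 = 34560 - 20 = 34540$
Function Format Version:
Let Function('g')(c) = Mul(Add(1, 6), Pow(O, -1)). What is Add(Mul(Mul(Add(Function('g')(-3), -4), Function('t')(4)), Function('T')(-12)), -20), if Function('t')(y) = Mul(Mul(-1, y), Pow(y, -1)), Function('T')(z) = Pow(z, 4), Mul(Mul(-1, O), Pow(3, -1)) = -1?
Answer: 34540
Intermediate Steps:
O = 3 (O = Mul(-3, -1) = 3)
Function('g')(c) = Rational(7, 3) (Function('g')(c) = Mul(Add(1, 6), Pow(3, -1)) = Mul(7, Rational(1, 3)) = Rational(7, 3))
Function('t')(y) = -1
Add(Mul(Mul(Add(Function('g')(-3), -4), Function('t')(4)), Function('T')(-12)), -20) = Add(Mul(Mul(Add(Rational(7, 3), -4), -1), Pow(-12, 4)), -20) = Add(Mul(Mul(Rational(-5, 3), -1), 20736), -20) = Add(Mul(Rational(5, 3), 20736), -20) = Add(34560, -20) = 34540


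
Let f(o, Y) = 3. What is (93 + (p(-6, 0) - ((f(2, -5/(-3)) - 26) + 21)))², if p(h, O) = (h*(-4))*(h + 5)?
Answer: 5041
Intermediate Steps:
p(h, O) = -4*h*(5 + h) (p(h, O) = (-4*h)*(5 + h) = -4*h*(5 + h))
(93 + (p(-6, 0) - ((f(2, -5/(-3)) - 26) + 21)))² = (93 + (-4*(-6)*(5 - 6) - ((3 - 26) + 21)))² = (93 + (-4*(-6)*(-1) - (-23 + 21)))² = (93 + (-24 - 1*(-2)))² = (93 + (-24 + 2))² = (93 - 22)² = 71² = 5041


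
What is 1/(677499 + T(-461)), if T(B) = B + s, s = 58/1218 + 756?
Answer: 21/14233675 ≈ 1.4754e-6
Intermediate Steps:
s = 15877/21 (s = 58*(1/1218) + 756 = 1/21 + 756 = 15877/21 ≈ 756.05)
T(B) = 15877/21 + B (T(B) = B + 15877/21 = 15877/21 + B)
1/(677499 + T(-461)) = 1/(677499 + (15877/21 - 461)) = 1/(677499 + 6196/21) = 1/(14233675/21) = 21/14233675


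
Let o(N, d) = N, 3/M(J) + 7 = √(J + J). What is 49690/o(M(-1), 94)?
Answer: -347830/3 + 49690*I*√2/3 ≈ -1.1594e+5 + 23424.0*I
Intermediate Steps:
M(J) = 3/(-7 + √2*√J) (M(J) = 3/(-7 + √(J + J)) = 3/(-7 + √(2*J)) = 3/(-7 + √2*√J))
49690/o(M(-1), 94) = 49690/((3/(-7 + √2*√(-1)))) = 49690/((3/(-7 + √2*I))) = 49690/((3/(-7 + I*√2))) = 49690*(-7/3 + I*√2/3) = -347830/3 + 49690*I*√2/3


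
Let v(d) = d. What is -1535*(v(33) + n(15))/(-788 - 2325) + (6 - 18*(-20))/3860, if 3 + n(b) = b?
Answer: 133884429/6008090 ≈ 22.284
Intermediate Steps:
n(b) = -3 + b
-1535*(v(33) + n(15))/(-788 - 2325) + (6 - 18*(-20))/3860 = -1535*(33 + (-3 + 15))/(-788 - 2325) + (6 - 18*(-20))/3860 = -1535/((-3113/(33 + 12))) + (6 + 360)*(1/3860) = -1535/((-3113/45)) + 366*(1/3860) = -1535/((-3113*1/45)) + 183/1930 = -1535/(-3113/45) + 183/1930 = -1535*(-45/3113) + 183/1930 = 69075/3113 + 183/1930 = 133884429/6008090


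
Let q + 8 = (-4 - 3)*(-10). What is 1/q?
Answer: 1/62 ≈ 0.016129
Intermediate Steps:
q = 62 (q = -8 + (-4 - 3)*(-10) = -8 - 7*(-10) = -8 + 70 = 62)
1/q = 1/62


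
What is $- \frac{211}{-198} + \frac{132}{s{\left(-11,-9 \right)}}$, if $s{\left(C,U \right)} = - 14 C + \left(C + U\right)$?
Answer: $\frac{27205}{13266} \approx 2.0507$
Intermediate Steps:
$s{\left(C,U \right)} = U - 13 C$
$- \frac{211}{-198} + \frac{132}{s{\left(-11,-9 \right)}} = - \frac{211}{-198} + \frac{132}{-9 - -143} = \left(-211\right) \left(- \frac{1}{198}\right) + \frac{132}{-9 + 143} = \frac{211}{198} + \frac{132}{134} = \frac{211}{198} + 132 \cdot \frac{1}{134} = \frac{211}{198} + \frac{66}{67} = \frac{27205}{13266}$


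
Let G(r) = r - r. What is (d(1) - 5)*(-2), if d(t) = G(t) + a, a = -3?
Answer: 16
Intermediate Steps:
G(r) = 0
d(t) = -3 (d(t) = 0 - 3 = -3)
(d(1) - 5)*(-2) = (-3 - 5)*(-2) = -8*(-2) = 16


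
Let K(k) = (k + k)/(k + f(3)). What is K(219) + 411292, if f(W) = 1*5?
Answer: 46064923/112 ≈ 4.1129e+5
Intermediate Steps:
f(W) = 5
K(k) = 2*k/(5 + k) (K(k) = (k + k)/(k + 5) = (2*k)/(5 + k) = 2*k/(5 + k))
K(219) + 411292 = 2*219/(5 + 219) + 411292 = 2*219/224 + 411292 = 2*219*(1/224) + 411292 = 219/112 + 411292 = 46064923/112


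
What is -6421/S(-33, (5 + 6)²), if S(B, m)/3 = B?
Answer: 6421/99 ≈ 64.859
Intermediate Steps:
S(B, m) = 3*B
-6421/S(-33, (5 + 6)²) = -6421/(3*(-33)) = -6421/(-99) = -6421*(-1/99) = 6421/99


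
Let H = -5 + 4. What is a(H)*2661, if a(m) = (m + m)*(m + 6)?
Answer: -26610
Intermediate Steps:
H = -1
a(m) = 2*m*(6 + m) (a(m) = (2*m)*(6 + m) = 2*m*(6 + m))
a(H)*2661 = (2*(-1)*(6 - 1))*2661 = (2*(-1)*5)*2661 = -10*2661 = -26610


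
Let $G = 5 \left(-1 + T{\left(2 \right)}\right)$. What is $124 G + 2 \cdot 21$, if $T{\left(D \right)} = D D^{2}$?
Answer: $4382$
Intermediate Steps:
$T{\left(D \right)} = D^{3}$
$G = 35$ ($G = 5 \left(-1 + 2^{3}\right) = 5 \left(-1 + 8\right) = 5 \cdot 7 = 35$)
$124 G + 2 \cdot 21 = 124 \cdot 35 + 2 \cdot 21 = 4340 + 42 = 4382$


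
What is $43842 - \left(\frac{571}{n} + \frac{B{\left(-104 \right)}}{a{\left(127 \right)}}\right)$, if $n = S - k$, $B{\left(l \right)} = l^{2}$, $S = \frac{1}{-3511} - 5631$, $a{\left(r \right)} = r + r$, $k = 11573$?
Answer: $\frac{335994875404057}{7671212115} \approx 43799.0$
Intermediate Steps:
$a{\left(r \right)} = 2 r$
$S = - \frac{19770442}{3511}$ ($S = - \frac{1}{3511} - 5631 = - \frac{19770442}{3511} \approx -5631.0$)
$n = - \frac{60403245}{3511}$ ($n = - \frac{19770442}{3511} - 11573 = - \frac{60403245}{3511} \approx -17204.0$)
$43842 - \left(\frac{571}{n} + \frac{B{\left(-104 \right)}}{a{\left(127 \right)}}\right) = 43842 - \left(\frac{571}{- \frac{60403245}{3511}} + \frac{\left(-104\right)^{2}}{2 \cdot 127}\right) = 43842 - \left(571 \left(- \frac{3511}{60403245}\right) + \frac{10816}{254}\right) = 43842 - \left(- \frac{2004781}{60403245} + 10816 \cdot \frac{1}{254}\right) = 43842 - \left(- \frac{2004781}{60403245} + \frac{5408}{127}\right) = 43842 - \frac{326406141773}{7671212115} = \frac{335994875404057}{7671212115}$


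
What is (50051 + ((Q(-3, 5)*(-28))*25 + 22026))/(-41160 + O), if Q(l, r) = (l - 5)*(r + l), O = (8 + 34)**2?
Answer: -27759/13132 ≈ -2.1138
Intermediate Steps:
O = 1764 (O = 42**2 = 1764)
Q(l, r) = (-5 + l)*(l + r)
(50051 + ((Q(-3, 5)*(-28))*25 + 22026))/(-41160 + O) = (50051 + ((((-3)**2 - 5*(-3) - 5*5 - 3*5)*(-28))*25 + 22026))/(-41160 + 1764) = (50051 + (((9 + 15 - 25 - 15)*(-28))*25 + 22026))/(-39396) = (50051 + (-16*(-28)*25 + 22026))*(-1/39396) = (50051 + (448*25 + 22026))*(-1/39396) = (50051 + (11200 + 22026))*(-1/39396) = (50051 + 33226)*(-1/39396) = 83277*(-1/39396) = -27759/13132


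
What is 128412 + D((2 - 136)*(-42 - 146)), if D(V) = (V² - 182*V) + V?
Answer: 630205524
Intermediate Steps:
D(V) = V² - 181*V
128412 + D((2 - 136)*(-42 - 146)) = 128412 + ((2 - 136)*(-42 - 146))*(-181 + (2 - 136)*(-42 - 146)) = 128412 + (-134*(-188))*(-181 - 134*(-188)) = 128412 + 25192*(-181 + 25192) = 128412 + 25192*25011 = 128412 + 630077112 = 630205524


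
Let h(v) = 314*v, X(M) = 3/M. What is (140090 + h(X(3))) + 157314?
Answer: 297718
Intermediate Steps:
(140090 + h(X(3))) + 157314 = (140090 + 314*(3/3)) + 157314 = (140090 + 314*(3*(⅓))) + 157314 = (140090 + 314*1) + 157314 = (140090 + 314) + 157314 = 140404 + 157314 = 297718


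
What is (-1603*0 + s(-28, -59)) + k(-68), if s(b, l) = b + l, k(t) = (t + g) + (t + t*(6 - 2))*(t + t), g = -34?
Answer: 46051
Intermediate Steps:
k(t) = -34 + t + 10*t² (k(t) = (t - 34) + (t + t*(6 - 2))*(t + t) = (-34 + t) + (t + t*4)*(2*t) = (-34 + t) + (t + 4*t)*(2*t) = (-34 + t) + (5*t)*(2*t) = (-34 + t) + 10*t² = -34 + t + 10*t²)
(-1603*0 + s(-28, -59)) + k(-68) = (-1603*0 + (-28 - 59)) + (-34 - 68 + 10*(-68)²) = (0 - 87) + (-34 - 68 + 10*4624) = -87 + (-34 - 68 + 46240) = -87 + 46138 = 46051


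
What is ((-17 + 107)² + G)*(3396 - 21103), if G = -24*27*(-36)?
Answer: -556495596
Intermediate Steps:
G = 23328 (G = -648*(-36) = 23328)
((-17 + 107)² + G)*(3396 - 21103) = ((-17 + 107)² + 23328)*(3396 - 21103) = (90² + 23328)*(-17707) = (8100 + 23328)*(-17707) = 31428*(-17707) = -556495596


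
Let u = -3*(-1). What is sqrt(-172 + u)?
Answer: 13*I ≈ 13.0*I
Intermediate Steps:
u = 3
sqrt(-172 + u) = sqrt(-172 + 3) = sqrt(-169) = 13*I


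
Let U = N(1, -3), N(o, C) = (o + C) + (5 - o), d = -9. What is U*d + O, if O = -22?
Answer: -40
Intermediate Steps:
N(o, C) = 5 + C (N(o, C) = (C + o) + (5 - o) = 5 + C)
U = 2 (U = 5 - 3 = 2)
U*d + O = 2*(-9) - 22 = -18 - 22 = -40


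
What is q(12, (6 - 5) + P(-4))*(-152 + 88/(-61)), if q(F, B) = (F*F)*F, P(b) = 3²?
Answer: -16174080/61 ≈ -2.6515e+5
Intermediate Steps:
P(b) = 9
q(F, B) = F³ (q(F, B) = F²*F = F³)
q(12, (6 - 5) + P(-4))*(-152 + 88/(-61)) = 12³*(-152 + 88/(-61)) = 1728*(-152 + 88*(-1/61)) = 1728*(-152 - 88/61) = 1728*(-9360/61) = -16174080/61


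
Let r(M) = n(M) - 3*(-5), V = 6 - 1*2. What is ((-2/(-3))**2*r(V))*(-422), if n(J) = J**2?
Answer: -52328/9 ≈ -5814.2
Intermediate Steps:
V = 4 (V = 6 - 2 = 4)
r(M) = 15 + M**2 (r(M) = M**2 - 3*(-5) = M**2 + 15 = 15 + M**2)
((-2/(-3))**2*r(V))*(-422) = ((-2/(-3))**2*(15 + 4**2))*(-422) = ((-2*(-1/3))**2*(15 + 16))*(-422) = ((2/3)**2*31)*(-422) = ((4/9)*31)*(-422) = (124/9)*(-422) = -52328/9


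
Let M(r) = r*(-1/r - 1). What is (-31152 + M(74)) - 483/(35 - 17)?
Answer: -187523/6 ≈ -31254.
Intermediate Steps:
M(r) = r*(-1 - 1/r)
(-31152 + M(74)) - 483/(35 - 17) = (-31152 + (-1 - 1*74)) - 483/(35 - 17) = (-31152 + (-1 - 74)) - 483/18 = (-31152 - 75) + (1/18)*(-483) = -31227 - 161/6 = -187523/6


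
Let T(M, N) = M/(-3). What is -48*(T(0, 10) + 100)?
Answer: -4800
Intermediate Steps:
T(M, N) = -M/3 (T(M, N) = M*(-1/3) = -M/3)
-48*(T(0, 10) + 100) = -48*(-1/3*0 + 100) = -48*(0 + 100) = -48*100 = -4800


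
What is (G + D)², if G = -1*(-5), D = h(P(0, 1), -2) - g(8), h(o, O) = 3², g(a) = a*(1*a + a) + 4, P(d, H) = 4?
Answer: 13924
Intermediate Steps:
g(a) = 4 + 2*a² (g(a) = a*(a + a) + 4 = a*(2*a) + 4 = 2*a² + 4 = 4 + 2*a²)
h(o, O) = 9
D = -123 (D = 9 - (4 + 2*8²) = 9 - (4 + 2*64) = 9 - (4 + 128) = 9 - 1*132 = 9 - 132 = -123)
G = 5
(G + D)² = (5 - 123)² = (-118)² = 13924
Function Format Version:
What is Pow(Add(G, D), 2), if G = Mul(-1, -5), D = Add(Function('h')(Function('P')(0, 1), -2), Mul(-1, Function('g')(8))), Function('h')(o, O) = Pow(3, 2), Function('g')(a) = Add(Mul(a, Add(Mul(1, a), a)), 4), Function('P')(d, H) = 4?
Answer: 13924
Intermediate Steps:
Function('g')(a) = Add(4, Mul(2, Pow(a, 2))) (Function('g')(a) = Add(Mul(a, Add(a, a)), 4) = Add(Mul(a, Mul(2, a)), 4) = Add(Mul(2, Pow(a, 2)), 4) = Add(4, Mul(2, Pow(a, 2))))
Function('h')(o, O) = 9
D = -123 (D = Add(9, Mul(-1, Add(4, Mul(2, Pow(8, 2))))) = Add(9, Mul(-1, Add(4, Mul(2, 64)))) = Add(9, Mul(-1, Add(4, 128))) = Add(9, Mul(-1, 132)) = Add(9, -132) = -123)
G = 5
Pow(Add(G, D), 2) = Pow(Add(5, -123), 2) = Pow(-118, 2) = 13924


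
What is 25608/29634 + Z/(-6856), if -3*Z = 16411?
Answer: 15348923/9235032 ≈ 1.6620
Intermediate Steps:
Z = -16411/3 (Z = -⅓*16411 = -16411/3 ≈ -5470.3)
25608/29634 + Z/(-6856) = 25608/29634 - 16411/3/(-6856) = 25608*(1/29634) - 16411/3*(-1/6856) = 388/449 + 16411/20568 = 15348923/9235032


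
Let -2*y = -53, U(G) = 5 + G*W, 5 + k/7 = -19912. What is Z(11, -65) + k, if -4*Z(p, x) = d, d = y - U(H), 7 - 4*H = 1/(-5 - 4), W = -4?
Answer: -10038683/72 ≈ -1.3943e+5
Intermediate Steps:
k = -139419 (k = -35 + 7*(-19912) = -35 - 139384 = -139419)
H = 16/9 (H = 7/4 - 1/(4*(-5 - 4)) = 7/4 - ¼/(-9) = 7/4 - ¼*(-⅑) = 7/4 + 1/36 = 16/9 ≈ 1.7778)
U(G) = 5 - 4*G (U(G) = 5 + G*(-4) = 5 - 4*G)
y = 53/2 (y = -½*(-53) = 53/2 ≈ 26.500)
d = 515/18 (d = 53/2 - (5 - 4*16/9) = 53/2 - (5 - 64/9) = 53/2 - 1*(-19/9) = 53/2 + 19/9 = 515/18 ≈ 28.611)
Z(p, x) = -515/72 (Z(p, x) = -¼*515/18 = -515/72)
Z(11, -65) + k = -515/72 - 139419 = -10038683/72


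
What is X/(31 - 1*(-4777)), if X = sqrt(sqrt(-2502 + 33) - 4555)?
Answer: sqrt(-4555 + I*sqrt(2469))/4808 ≈ 7.6562e-5 + 0.014037*I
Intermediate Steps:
X = sqrt(-4555 + I*sqrt(2469)) (X = sqrt(sqrt(-2469) - 4555) = sqrt(I*sqrt(2469) - 4555) = sqrt(-4555 + I*sqrt(2469)) ≈ 0.3681 + 67.492*I)
X/(31 - 1*(-4777)) = sqrt(-4555 + I*sqrt(2469))/(31 - 1*(-4777)) = sqrt(-4555 + I*sqrt(2469))/(31 + 4777) = sqrt(-4555 + I*sqrt(2469))/4808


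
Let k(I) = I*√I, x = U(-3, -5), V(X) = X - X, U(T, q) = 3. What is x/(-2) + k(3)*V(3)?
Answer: -3/2 ≈ -1.5000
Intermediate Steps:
V(X) = 0
x = 3
k(I) = I^(3/2)
x/(-2) + k(3)*V(3) = 3/(-2) + 3^(3/2)*0 = 3*(-½) + (3*√3)*0 = -3/2 + 0 = -3/2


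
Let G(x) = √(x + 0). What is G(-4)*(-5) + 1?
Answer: 1 - 10*I ≈ 1.0 - 10.0*I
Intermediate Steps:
G(x) = √x
G(-4)*(-5) + 1 = √(-4)*(-5) + 1 = (2*I)*(-5) + 1 = -10*I + 1 = 1 - 10*I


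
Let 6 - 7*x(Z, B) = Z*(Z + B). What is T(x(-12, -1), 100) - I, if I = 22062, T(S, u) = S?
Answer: -154584/7 ≈ -22083.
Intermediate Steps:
x(Z, B) = 6/7 - Z*(B + Z)/7 (x(Z, B) = 6/7 - Z*(Z + B)/7 = 6/7 - Z*(B + Z)/7)
T(x(-12, -1), 100) - I = (6/7 - ⅐*(-12)² - ⅐*(-1)*(-12)) - 1*22062 = (6/7 - ⅐*144 - 12/7) - 22062 = (6/7 - 144/7 - 12/7) - 22062 = -150/7 - 22062 = -154584/7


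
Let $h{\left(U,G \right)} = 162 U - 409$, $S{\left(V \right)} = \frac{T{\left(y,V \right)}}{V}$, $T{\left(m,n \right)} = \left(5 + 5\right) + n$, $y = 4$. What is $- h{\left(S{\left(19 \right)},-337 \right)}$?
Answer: $\frac{3073}{19} \approx 161.74$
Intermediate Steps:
$T{\left(m,n \right)} = 10 + n$
$S{\left(V \right)} = \frac{10 + V}{V}$
$h{\left(U,G \right)} = -409 + 162 U$
$- h{\left(S{\left(19 \right)},-337 \right)} = - (-409 + 162 \frac{10 + 19}{19}) = - (-409 + 162 \cdot \frac{1}{19} \cdot 29) = - (-409 + 162 \cdot \frac{29}{19}) = - (-409 + \frac{4698}{19}) = \left(-1\right) \left(- \frac{3073}{19}\right) = \frac{3073}{19}$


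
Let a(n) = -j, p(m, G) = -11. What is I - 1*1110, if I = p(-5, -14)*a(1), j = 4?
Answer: -1066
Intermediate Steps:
a(n) = -4 (a(n) = -1*4 = -4)
I = 44 (I = -11*(-4) = 44)
I - 1*1110 = 44 - 1*1110 = 44 - 1110 = -1066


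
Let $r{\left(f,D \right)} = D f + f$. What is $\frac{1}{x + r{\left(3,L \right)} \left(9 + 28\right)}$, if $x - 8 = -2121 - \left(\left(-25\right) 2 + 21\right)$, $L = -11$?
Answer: $- \frac{1}{3194} \approx -0.00031309$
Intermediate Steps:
$r{\left(f,D \right)} = f + D f$
$x = -2084$ ($x = 8 - \left(2142 - 50\right) = 8 - 2092 = -2084$)
$\frac{1}{x + r{\left(3,L \right)} \left(9 + 28\right)} = \frac{1}{-2084 + 3 \left(1 - 11\right) \left(9 + 28\right)} = \frac{1}{-2084 + 3 \left(-10\right) 37} = \frac{1}{-2084 - 1110} = \frac{1}{-3194} = - \frac{1}{3194}$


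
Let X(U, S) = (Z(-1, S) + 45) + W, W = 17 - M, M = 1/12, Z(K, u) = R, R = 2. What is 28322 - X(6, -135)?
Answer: 339097/12 ≈ 28258.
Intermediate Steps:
Z(K, u) = 2
M = 1/12 ≈ 0.083333
W = 203/12 (W = 17 - 1*1/12 = 17 - 1/12 = 203/12 ≈ 16.917)
X(U, S) = 767/12 (X(U, S) = (2 + 45) + 203/12 = 47 + 203/12 = 767/12)
28322 - X(6, -135) = 28322 - 1*767/12 = 28322 - 767/12 = 339097/12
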